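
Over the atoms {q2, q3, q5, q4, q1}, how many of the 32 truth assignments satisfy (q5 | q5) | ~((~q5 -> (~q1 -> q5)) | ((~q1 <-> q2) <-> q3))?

Initial set: {T ((q5 | q5) | ~((~q5 -> (~q1 -> q5)) | ((~q1 <-> q2) <-> q3)))}.
T ((q5 | q5) | ~((~q5 -> (~q1 -> q5)) | ((~q1 <-> q2) <-> q3))): β-rule — branch into T (q5 | q5)  //  T ~((~q5 -> (~q1 -> q5)) | ((~q1 <-> q2) <-> q3)).
  branch 1 (add T (q5 | q5)):
    T (q5 | q5): β-rule — branch into T q5  //  T q5.
      branch 1.1 (add T q5):
        ○ open, literals {q5=true}.
      branch 1.2 (add T q5):
        ○ open, literals {q5=true}.
  branch 2 (add T ~((~q5 -> (~q1 -> q5)) | ((~q1 <-> q2) <-> q3))):
    T ~((~q5 -> (~q1 -> q5)) | ((~q1 <-> q2) <-> q3)): α-rule — add F (~q5 -> (~q1 -> q5)), F ((~q1 <-> q2) <-> q3).
    F (~q5 -> (~q1 -> q5)): α-rule — add T ~q5, F (~q1 -> q5).
    F (~q1 -> q5): α-rule — add T ~q1, F q5.
    F ((~q1 <-> q2) <-> q3): β-rule — branch into T (~q1 <-> q2), F q3  //  F (~q1 <-> q2), T q3.
      branch 2.1 (add T (~q1 <-> q2), F q3):
        T (~q1 <-> q2): β-rule — branch into T ~q1, T q2  //  F ~q1, F q2.
          branch 2.1.1 (add T ~q1, T q2):
            ○ open, literals {q1=false, q2=true, q3=false, q5=false}.
          branch 2.1.2 (add F ~q1, F q2):
            × closes — contains both q1 and ~q1.
      branch 2.2 (add F (~q1 <-> q2), T q3):
        F (~q1 <-> q2): β-rule — branch into T ~q1, F q2  //  F ~q1, T q2.
          branch 2.2.1 (add T ~q1, F q2):
            ○ open, literals {q1=false, q2=false, q3=true, q5=false}.
          branch 2.2.2 (add F ~q1, T q2):
            × closes — contains both q1 and ~q1.
2 branches closed, 4 open.
Each open branch fixes some atoms; the unmentioned ones are free. Counting distinct full assignments: branch {q5=true} (q2, q3, q4, q1) contributes 16 new; branch {q5=true} (q2, q3, q4, q1) contributes 0 new; branch {q1=false, q2=true, q3=false, q5=false} (q4) contributes 2 new; branch {q1=false, q2=false, q3=true, q5=false} (q4) contributes 2 new. Total: 20.

20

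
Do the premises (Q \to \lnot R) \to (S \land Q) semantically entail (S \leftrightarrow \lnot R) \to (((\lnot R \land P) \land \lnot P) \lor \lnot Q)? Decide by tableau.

Initial set: {((Q \to \lnot R) \to (S \land Q)); \lnot ((S \leftrightarrow \lnot R) \to (((\lnot R \land P) \land \lnot P) \lor \lnot Q))}.
\lnot ((S \leftrightarrow \lnot R) \to (((\lnot R \land P) \land \lnot P) \lor \lnot Q)): α-rule — add (S \leftrightarrow \lnot R), \lnot (((\lnot R \land P) \land \lnot P) \lor \lnot Q).
\lnot (((\lnot R \land P) \land \lnot P) \lor \lnot Q): α-rule — add \lnot ((\lnot R \land P) \land \lnot P), \lnot \lnot Q.
((Q \to \lnot R) \to (S \land Q)): β-rule — branch into \lnot (Q \to \lnot R)  //  (S \land Q).
  branch 1 (add \lnot (Q \to \lnot R)):
    \lnot (Q \to \lnot R): α-rule — add Q, \lnot \lnot R.
    (S \leftrightarrow \lnot R): β-rule — branch into S, \lnot R  //  \lnot S, \lnot \lnot R.
      branch 1.1 (add S, \lnot R):
        × closes — contains both R and \lnot R.
      branch 1.2 (add \lnot S, \lnot \lnot R):
        \lnot ((\lnot R \land P) \land \lnot P): β-rule — branch into \lnot (\lnot R \land P)  //  \lnot \lnot P.
          branch 1.2.1 (add \lnot (\lnot R \land P)):
            \lnot (\lnot R \land P): β-rule — branch into \lnot \lnot R  //  \lnot P.
              branch 1.2.1.1 (add \lnot \lnot R):
                ○ open, literals {Q=true, R=true, S=false}.
              branch 1.2.1.2 (add \lnot P):
                ○ open, literals {P=false, Q=true, R=true, S=false}.
          branch 1.2.2 (add \lnot \lnot P):
            ○ open, literals {P=true, Q=true, R=true, S=false}.
  branch 2 (add (S \land Q)):
    (S \land Q): α-rule — add S, Q.
    (S \leftrightarrow \lnot R): β-rule — branch into S, \lnot R  //  \lnot S, \lnot \lnot R.
      branch 2.1 (add S, \lnot R):
        \lnot ((\lnot R \land P) \land \lnot P): β-rule — branch into \lnot (\lnot R \land P)  //  \lnot \lnot P.
          branch 2.1.1 (add \lnot (\lnot R \land P)):
            \lnot (\lnot R \land P): β-rule — branch into \lnot \lnot R  //  \lnot P.
              branch 2.1.1.1 (add \lnot \lnot R):
                × closes — contains both R and \lnot R.
              branch 2.1.1.2 (add \lnot P):
                ○ open, literals {P=false, Q=true, R=false, S=true}.
          branch 2.1.2 (add \lnot \lnot P):
            ○ open, literals {P=true, Q=true, R=false, S=true}.
      branch 2.2 (add \lnot S, \lnot \lnot R):
        × closes — contains both S and \lnot S.
3 branches closed, 5 open.
An open branch gives a countermodel: Q=true, R=true, S=false (unmentioned atoms arbitrary); the premises hold there but the conclusion fails.

No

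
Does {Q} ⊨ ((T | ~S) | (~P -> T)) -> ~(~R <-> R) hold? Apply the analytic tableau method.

Initial set: {T Q; F (((T | ~S) | (~P -> T)) -> ~(~R <-> R))}.
F (((T | ~S) | (~P -> T)) -> ~(~R <-> R)): α-rule — add T ((T | ~S) | (~P -> T)), F ~(~R <-> R).
T ((T | ~S) | (~P -> T)): β-rule — branch into T (T | ~S)  //  T (~P -> T).
  branch 1 (add T (T | ~S)):
    F ~(~R <-> R): β-rule — branch into T ~R, T R  //  F ~R, F R.
      branch 1.1 (add T ~R, T R):
        × closes — contains both R and ~R.
      branch 1.2 (add F ~R, F R):
        × closes — contains both R and ~R.
  branch 2 (add T (~P -> T)):
    F ~(~R <-> R): β-rule — branch into T ~R, T R  //  F ~R, F R.
      branch 2.1 (add T ~R, T R):
        × closes — contains both R and ~R.
      branch 2.2 (add F ~R, F R):
        × closes — contains both R and ~R.
All 4 branches close.
Every branch closed, so the premises entail the conclusion.

Yes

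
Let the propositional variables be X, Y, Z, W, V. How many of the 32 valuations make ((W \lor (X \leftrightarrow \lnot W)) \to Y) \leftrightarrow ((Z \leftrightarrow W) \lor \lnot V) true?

Initial set: {(((W \lor (X \leftrightarrow \lnot W)) \to Y) \leftrightarrow ((Z \leftrightarrow W) \lor \lnot V))}.
(((W \lor (X \leftrightarrow \lnot W)) \to Y) \leftrightarrow ((Z \leftrightarrow W) \lor \lnot V)): β-rule — branch into ((W \lor (X \leftrightarrow \lnot W)) \to Y), ((Z \leftrightarrow W) \lor \lnot V)  //  \lnot ((W \lor (X \leftrightarrow \lnot W)) \to Y), \lnot ((Z \leftrightarrow W) \lor \lnot V).
  branch 1 (add ((W \lor (X \leftrightarrow \lnot W)) \to Y), ((Z \leftrightarrow W) \lor \lnot V)):
    ((W \lor (X \leftrightarrow \lnot W)) \to Y): β-rule — branch into \lnot (W \lor (X \leftrightarrow \lnot W))  //  Y.
      branch 1.1 (add \lnot (W \lor (X \leftrightarrow \lnot W))):
        \lnot (W \lor (X \leftrightarrow \lnot W)): α-rule — add \lnot W, \lnot (X \leftrightarrow \lnot W).
        ((Z \leftrightarrow W) \lor \lnot V): β-rule — branch into (Z \leftrightarrow W)  //  \lnot V.
          branch 1.1.1 (add (Z \leftrightarrow W)):
            \lnot (X \leftrightarrow \lnot W): β-rule — branch into X, \lnot \lnot W  //  \lnot X, \lnot W.
              branch 1.1.1.1 (add X, \lnot \lnot W):
                × closes — contains both W and \lnot W.
              branch 1.1.1.2 (add \lnot X, \lnot W):
                (Z \leftrightarrow W): β-rule — branch into Z, W  //  \lnot Z, \lnot W.
                  branch 1.1.1.2.1 (add Z, W):
                    × closes — contains both W and \lnot W.
                  branch 1.1.1.2.2 (add \lnot Z, \lnot W):
                    ○ open, literals {W=F, X=F, Z=F}.
          branch 1.1.2 (add \lnot V):
            \lnot (X \leftrightarrow \lnot W): β-rule — branch into X, \lnot \lnot W  //  \lnot X, \lnot W.
              branch 1.1.2.1 (add X, \lnot \lnot W):
                × closes — contains both W and \lnot W.
              branch 1.1.2.2 (add \lnot X, \lnot W):
                ○ open, literals {V=F, W=F, X=F}.
      branch 1.2 (add Y):
        ((Z \leftrightarrow W) \lor \lnot V): β-rule — branch into (Z \leftrightarrow W)  //  \lnot V.
          branch 1.2.1 (add (Z \leftrightarrow W)):
            (Z \leftrightarrow W): β-rule — branch into Z, W  //  \lnot Z, \lnot W.
              branch 1.2.1.1 (add Z, W):
                ○ open, literals {W=T, Y=T, Z=T}.
              branch 1.2.1.2 (add \lnot Z, \lnot W):
                ○ open, literals {W=F, Y=T, Z=F}.
          branch 1.2.2 (add \lnot V):
            ○ open, literals {V=F, Y=T}.
  branch 2 (add \lnot ((W \lor (X \leftrightarrow \lnot W)) \to Y), \lnot ((Z \leftrightarrow W) \lor \lnot V)):
    \lnot ((W \lor (X \leftrightarrow \lnot W)) \to Y): α-rule — add (W \lor (X \leftrightarrow \lnot W)), \lnot Y.
    \lnot ((Z \leftrightarrow W) \lor \lnot V): α-rule — add \lnot (Z \leftrightarrow W), \lnot \lnot V.
    (W \lor (X \leftrightarrow \lnot W)): β-rule — branch into W  //  (X \leftrightarrow \lnot W).
      branch 2.1 (add W):
        \lnot (Z \leftrightarrow W): β-rule — branch into Z, \lnot W  //  \lnot Z, W.
          branch 2.1.1 (add Z, \lnot W):
            × closes — contains both W and \lnot W.
          branch 2.1.2 (add \lnot Z, W):
            ○ open, literals {V=T, W=T, Y=F, Z=F}.
      branch 2.2 (add (X \leftrightarrow \lnot W)):
        \lnot (Z \leftrightarrow W): β-rule — branch into Z, \lnot W  //  \lnot Z, W.
          branch 2.2.1 (add Z, \lnot W):
            (X \leftrightarrow \lnot W): β-rule — branch into X, \lnot W  //  \lnot X, \lnot \lnot W.
              branch 2.2.1.1 (add X, \lnot W):
                ○ open, literals {V=T, W=F, X=T, Y=F, Z=T}.
              branch 2.2.1.2 (add \lnot X, \lnot \lnot W):
                × closes — contains both W and \lnot W.
          branch 2.2.2 (add \lnot Z, W):
            (X \leftrightarrow \lnot W): β-rule — branch into X, \lnot W  //  \lnot X, \lnot \lnot W.
              branch 2.2.2.1 (add X, \lnot W):
                × closes — contains both W and \lnot W.
              branch 2.2.2.2 (add \lnot X, \lnot \lnot W):
                ○ open, literals {V=T, W=T, X=F, Y=F, Z=F}.
6 branches closed, 8 open.
Each open branch fixes some atoms; the unmentioned ones are free. Counting distinct full assignments: branch {W=F, X=F, Z=F} (Y, V) contributes 4 new; branch {V=F, W=F, X=F} (Y, Z) contributes 2 new; branch {W=T, Y=T, Z=T} (X, V) contributes 4 new; branch {W=F, Y=T, Z=F} (X, V) contributes 2 new; branch {V=F, Y=T} (X, Z, W) contributes 3 new; branch {V=T, W=T, Y=F, Z=F} (X) contributes 2 new; branch {V=T, W=F, X=T, Y=F, Z=T} (none free) contributes 1 new; branch {V=T, W=T, X=F, Y=F, Z=F} (none free) contributes 0 new. Total: 18.

18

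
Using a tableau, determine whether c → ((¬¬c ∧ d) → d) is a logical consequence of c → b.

Initial set: {(c → b); ¬(c → ((¬¬c ∧ d) → d))}.
¬(c → ((¬¬c ∧ d) → d)): α-rule — add c, ¬((¬¬c ∧ d) → d).
¬((¬¬c ∧ d) → d): α-rule — add (¬¬c ∧ d), ¬d.
(¬¬c ∧ d): α-rule — add ¬¬c, d.
× closes — contains both d and ¬d.
All 1 branch closes.
Every branch closed, so the premises entail the conclusion.

Yes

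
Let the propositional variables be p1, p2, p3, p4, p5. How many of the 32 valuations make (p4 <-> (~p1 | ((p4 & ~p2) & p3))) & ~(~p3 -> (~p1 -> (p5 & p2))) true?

Initial set: {T ((p4 <-> (~p1 | ((p4 & ~p2) & p3))) & ~(~p3 -> (~p1 -> (p5 & p2))))}.
T ((p4 <-> (~p1 | ((p4 & ~p2) & p3))) & ~(~p3 -> (~p1 -> (p5 & p2)))): α-rule — add T (p4 <-> (~p1 | ((p4 & ~p2) & p3))), T ~(~p3 -> (~p1 -> (p5 & p2))).
T ~(~p3 -> (~p1 -> (p5 & p2))): α-rule — add T ~p3, F (~p1 -> (p5 & p2)).
F (~p1 -> (p5 & p2)): α-rule — add T ~p1, F (p5 & p2).
T (p4 <-> (~p1 | ((p4 & ~p2) & p3))): β-rule — branch into T p4, T (~p1 | ((p4 & ~p2) & p3))  //  F p4, F (~p1 | ((p4 & ~p2) & p3)).
  branch 1 (add T p4, T (~p1 | ((p4 & ~p2) & p3))):
    F (p5 & p2): β-rule — branch into F p5  //  F p2.
      branch 1.1 (add F p5):
        T (~p1 | ((p4 & ~p2) & p3)): β-rule — branch into T ~p1  //  T ((p4 & ~p2) & p3).
          branch 1.1.1 (add T ~p1):
            ○ open, literals {p1=false, p3=false, p4=true, p5=false}.
          branch 1.1.2 (add T ((p4 & ~p2) & p3)):
            T ((p4 & ~p2) & p3): α-rule — add T (p4 & ~p2), T p3.
            × closes — contains both p3 and ~p3.
      branch 1.2 (add F p2):
        T (~p1 | ((p4 & ~p2) & p3)): β-rule — branch into T ~p1  //  T ((p4 & ~p2) & p3).
          branch 1.2.1 (add T ~p1):
            ○ open, literals {p1=false, p2=false, p3=false, p4=true}.
          branch 1.2.2 (add T ((p4 & ~p2) & p3)):
            T ((p4 & ~p2) & p3): α-rule — add T (p4 & ~p2), T p3.
            × closes — contains both p3 and ~p3.
  branch 2 (add F p4, F (~p1 | ((p4 & ~p2) & p3))):
    F (~p1 | ((p4 & ~p2) & p3)): α-rule — add F ~p1, F ((p4 & ~p2) & p3).
    × closes — contains both p1 and ~p1.
3 branches closed, 2 open.
Each open branch fixes some atoms; the unmentioned ones are free. Counting distinct full assignments: branch {p1=false, p3=false, p4=true, p5=false} (p2) contributes 2 new; branch {p1=false, p2=false, p3=false, p4=true} (p5) contributes 1 new. Total: 3.

3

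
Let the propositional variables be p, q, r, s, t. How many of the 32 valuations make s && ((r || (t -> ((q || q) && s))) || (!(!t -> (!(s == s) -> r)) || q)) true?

14

Initial set: {(s && ((r || (t -> ((q || q) && s))) || (!(!t -> (!(s == s) -> r)) || q)))}.
(s && ((r || (t -> ((q || q) && s))) || (!(!t -> (!(s == s) -> r)) || q))): α-rule — add s, ((r || (t -> ((q || q) && s))) || (!(!t -> (!(s == s) -> r)) || q)).
((r || (t -> ((q || q) && s))) || (!(!t -> (!(s == s) -> r)) || q)): β-rule — branch into (r || (t -> ((q || q) && s)))  //  (!(!t -> (!(s == s) -> r)) || q).
  branch 1 (add (r || (t -> ((q || q) && s)))):
    (r || (t -> ((q || q) && s))): β-rule — branch into r  //  (t -> ((q || q) && s)).
      branch 1.1 (add r):
        ○ open, literals {r=T, s=T}.
      branch 1.2 (add (t -> ((q || q) && s))):
        (t -> ((q || q) && s)): β-rule — branch into !t  //  ((q || q) && s).
          branch 1.2.1 (add !t):
            ○ open, literals {s=T, t=F}.
          branch 1.2.2 (add ((q || q) && s)):
            ((q || q) && s): α-rule — add (q || q), s.
            (q || q): β-rule — branch into q  //  q.
              branch 1.2.2.1 (add q):
                ○ open, literals {q=T, s=T}.
              branch 1.2.2.2 (add q):
                ○ open, literals {q=T, s=T}.
  branch 2 (add (!(!t -> (!(s == s) -> r)) || q)):
    (!(!t -> (!(s == s) -> r)) || q): β-rule — branch into !(!t -> (!(s == s) -> r))  //  q.
      branch 2.1 (add !(!t -> (!(s == s) -> r))):
        !(!t -> (!(s == s) -> r)): α-rule — add !t, !(!(s == s) -> r).
        !(!(s == s) -> r): α-rule — add !(s == s), !r.
        !(s == s): β-rule — branch into s, !s  //  !s, s.
          branch 2.1.1 (add s, !s):
            × closes — contains both s and !s.
          branch 2.1.2 (add !s, s):
            × closes — contains both s and !s.
      branch 2.2 (add q):
        ○ open, literals {q=T, s=T}.
2 branches closed, 5 open.
Each open branch fixes some atoms; the unmentioned ones are free. Counting distinct full assignments: branch {r=T, s=T} (p, q, t) contributes 8 new; branch {s=T, t=F} (p, q, r) contributes 4 new; branch {q=T, s=T} (p, r, t) contributes 2 new; branch {q=T, s=T} (p, r, t) contributes 0 new; branch {q=T, s=T} (p, r, t) contributes 0 new. Total: 14.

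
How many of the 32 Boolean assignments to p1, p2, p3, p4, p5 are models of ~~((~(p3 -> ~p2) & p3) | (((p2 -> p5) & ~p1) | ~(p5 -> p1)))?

18

Initial set: {T ~~((~(p3 -> ~p2) & p3) | (((p2 -> p5) & ~p1) | ~(p5 -> p1)))}.
T ~~((~(p3 -> ~p2) & p3) | (((p2 -> p5) & ~p1) | ~(p5 -> p1))): drop double negation, giving T ((~(p3 -> ~p2) & p3) | (((p2 -> p5) & ~p1) | ~(p5 -> p1))).
T ((~(p3 -> ~p2) & p3) | (((p2 -> p5) & ~p1) | ~(p5 -> p1))): β-rule — branch into T (~(p3 -> ~p2) & p3)  //  T (((p2 -> p5) & ~p1) | ~(p5 -> p1)).
  branch 1 (add T (~(p3 -> ~p2) & p3)):
    T (~(p3 -> ~p2) & p3): α-rule — add T ~(p3 -> ~p2), T p3.
    T ~(p3 -> ~p2): α-rule — add T p3, F ~p2.
    ○ open, literals {p2=true, p3=true}.
  branch 2 (add T (((p2 -> p5) & ~p1) | ~(p5 -> p1))):
    T (((p2 -> p5) & ~p1) | ~(p5 -> p1)): β-rule — branch into T ((p2 -> p5) & ~p1)  //  T ~(p5 -> p1).
      branch 2.1 (add T ((p2 -> p5) & ~p1)):
        T ((p2 -> p5) & ~p1): α-rule — add T (p2 -> p5), T ~p1.
        T (p2 -> p5): β-rule — branch into F p2  //  T p5.
          branch 2.1.1 (add F p2):
            ○ open, literals {p1=false, p2=false}.
          branch 2.1.2 (add T p5):
            ○ open, literals {p1=false, p5=true}.
      branch 2.2 (add T ~(p5 -> p1)):
        T ~(p5 -> p1): α-rule — add T p5, F p1.
        ○ open, literals {p1=false, p5=true}.
0 branches closed, 4 open.
Each open branch fixes some atoms; the unmentioned ones are free. Counting distinct full assignments: branch {p2=true, p3=true} (p1, p4, p5) contributes 8 new; branch {p1=false, p2=false} (p3, p4, p5) contributes 8 new; branch {p1=false, p5=true} (p2, p3, p4) contributes 2 new; branch {p1=false, p5=true} (p2, p3, p4) contributes 0 new. Total: 18.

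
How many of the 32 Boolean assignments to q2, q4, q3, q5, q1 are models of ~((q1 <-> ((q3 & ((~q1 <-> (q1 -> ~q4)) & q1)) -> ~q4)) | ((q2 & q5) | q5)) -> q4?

Initial set: {(~((q1 <-> ((q3 & ((~q1 <-> (q1 -> ~q4)) & q1)) -> ~q4)) | ((q2 & q5) | q5)) -> q4)}.
(~((q1 <-> ((q3 & ((~q1 <-> (q1 -> ~q4)) & q1)) -> ~q4)) | ((q2 & q5) | q5)) -> q4): β-rule — branch into ~~((q1 <-> ((q3 & ((~q1 <-> (q1 -> ~q4)) & q1)) -> ~q4)) | ((q2 & q5) | q5))  //  q4.
  branch 1 (add ~~((q1 <-> ((q3 & ((~q1 <-> (q1 -> ~q4)) & q1)) -> ~q4)) | ((q2 & q5) | q5))):
    ~~((q1 <-> ((q3 & ((~q1 <-> (q1 -> ~q4)) & q1)) -> ~q4)) | ((q2 & q5) | q5)): β-rule — branch into (q1 <-> ((q3 & ((~q1 <-> (q1 -> ~q4)) & q1)) -> ~q4))  //  ((q2 & q5) | q5).
      branch 1.1 (add (q1 <-> ((q3 & ((~q1 <-> (q1 -> ~q4)) & q1)) -> ~q4))):
        (q1 <-> ((q3 & ((~q1 <-> (q1 -> ~q4)) & q1)) -> ~q4)): β-rule — branch into q1, ((q3 & ((~q1 <-> (q1 -> ~q4)) & q1)) -> ~q4)  //  ~q1, ~((q3 & ((~q1 <-> (q1 -> ~q4)) & q1)) -> ~q4).
          branch 1.1.1 (add q1, ((q3 & ((~q1 <-> (q1 -> ~q4)) & q1)) -> ~q4)):
            ((q3 & ((~q1 <-> (q1 -> ~q4)) & q1)) -> ~q4): β-rule — branch into ~(q3 & ((~q1 <-> (q1 -> ~q4)) & q1))  //  ~q4.
              branch 1.1.1.1 (add ~(q3 & ((~q1 <-> (q1 -> ~q4)) & q1))):
                ~(q3 & ((~q1 <-> (q1 -> ~q4)) & q1)): β-rule — branch into ~q3  //  ~((~q1 <-> (q1 -> ~q4)) & q1).
                  branch 1.1.1.1.1 (add ~q3):
                    ○ open, literals {q1=1, q3=0}.
                  branch 1.1.1.1.2 (add ~((~q1 <-> (q1 -> ~q4)) & q1)):
                    ~((~q1 <-> (q1 -> ~q4)) & q1): β-rule — branch into ~(~q1 <-> (q1 -> ~q4))  //  ~q1.
                      branch 1.1.1.1.2.1 (add ~(~q1 <-> (q1 -> ~q4))):
                        ~(~q1 <-> (q1 -> ~q4)): β-rule — branch into ~q1, ~(q1 -> ~q4)  //  ~~q1, (q1 -> ~q4).
                          branch 1.1.1.1.2.1.1 (add ~q1, ~(q1 -> ~q4)):
                            × closes — contains both q1 and ~q1.
                          branch 1.1.1.1.2.1.2 (add ~~q1, (q1 -> ~q4)):
                            (q1 -> ~q4): β-rule — branch into ~q1  //  ~q4.
                              branch 1.1.1.1.2.1.2.1 (add ~q1):
                                × closes — contains both q1 and ~q1.
                              branch 1.1.1.1.2.1.2.2 (add ~q4):
                                ○ open, literals {q1=1, q4=0}.
                      branch 1.1.1.1.2.2 (add ~q1):
                        × closes — contains both q1 and ~q1.
              branch 1.1.1.2 (add ~q4):
                ○ open, literals {q1=1, q4=0}.
          branch 1.1.2 (add ~q1, ~((q3 & ((~q1 <-> (q1 -> ~q4)) & q1)) -> ~q4)):
            ~((q3 & ((~q1 <-> (q1 -> ~q4)) & q1)) -> ~q4): α-rule — add (q3 & ((~q1 <-> (q1 -> ~q4)) & q1)), ~~q4.
            (q3 & ((~q1 <-> (q1 -> ~q4)) & q1)): α-rule — add q3, ((~q1 <-> (q1 -> ~q4)) & q1).
            ((~q1 <-> (q1 -> ~q4)) & q1): α-rule — add (~q1 <-> (q1 -> ~q4)), q1.
            × closes — contains both q1 and ~q1.
      branch 1.2 (add ((q2 & q5) | q5)):
        ((q2 & q5) | q5): β-rule — branch into (q2 & q5)  //  q5.
          branch 1.2.1 (add (q2 & q5)):
            (q2 & q5): α-rule — add q2, q5.
            ○ open, literals {q2=1, q5=1}.
          branch 1.2.2 (add q5):
            ○ open, literals {q5=1}.
  branch 2 (add q4):
    ○ open, literals {q4=1}.
4 branches closed, 6 open.
Each open branch fixes some atoms; the unmentioned ones are free. Counting distinct full assignments: branch {q1=1, q3=0} (q2, q4, q5) contributes 8 new; branch {q1=1, q4=0} (q2, q3, q5) contributes 4 new; branch {q1=1, q4=0} (q2, q3, q5) contributes 0 new; branch {q2=1, q5=1} (q4, q3, q1) contributes 5 new; branch {q5=1} (q2, q4, q3, q1) contributes 5 new; branch {q4=1} (q2, q3, q5, q1) contributes 6 new. Total: 28.

28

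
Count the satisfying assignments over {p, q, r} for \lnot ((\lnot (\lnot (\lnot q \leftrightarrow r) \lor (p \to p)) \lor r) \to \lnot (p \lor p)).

2

Initial set: {\lnot ((\lnot (\lnot (\lnot q \leftrightarrow r) \lor (p \to p)) \lor r) \to \lnot (p \lor p))}.
\lnot ((\lnot (\lnot (\lnot q \leftrightarrow r) \lor (p \to p)) \lor r) \to \lnot (p \lor p)): α-rule — add (\lnot (\lnot (\lnot q \leftrightarrow r) \lor (p \to p)) \lor r), \lnot \lnot (p \lor p).
(\lnot (\lnot (\lnot q \leftrightarrow r) \lor (p \to p)) \lor r): β-rule — branch into \lnot (\lnot (\lnot q \leftrightarrow r) \lor (p \to p))  //  r.
  branch 1 (add \lnot (\lnot (\lnot q \leftrightarrow r) \lor (p \to p))):
    \lnot (\lnot (\lnot q \leftrightarrow r) \lor (p \to p)): α-rule — add \lnot \lnot (\lnot q \leftrightarrow r), \lnot (p \to p).
    \lnot (p \to p): α-rule — add p, \lnot p.
    × closes — contains both p and \lnot p.
  branch 2 (add r):
    \lnot \lnot (p \lor p): β-rule — branch into p  //  p.
      branch 2.1 (add p):
        ○ open, literals {p=1, r=1}.
      branch 2.2 (add p):
        ○ open, literals {p=1, r=1}.
1 branch closed, 2 open.
Each open branch fixes some atoms; the unmentioned ones are free. Counting distinct full assignments: branch {p=1, r=1} (q) contributes 2 new; branch {p=1, r=1} (q) contributes 0 new. Total: 2.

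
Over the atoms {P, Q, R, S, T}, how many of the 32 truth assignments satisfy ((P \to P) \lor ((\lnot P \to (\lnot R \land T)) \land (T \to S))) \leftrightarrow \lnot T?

Initial set: {(((P \to P) \lor ((\lnot P \to (\lnot R \land T)) \land (T \to S))) \leftrightarrow \lnot T)}.
(((P \to P) \lor ((\lnot P \to (\lnot R \land T)) \land (T \to S))) \leftrightarrow \lnot T): β-rule — branch into ((P \to P) \lor ((\lnot P \to (\lnot R \land T)) \land (T \to S))), \lnot T  //  \lnot ((P \to P) \lor ((\lnot P \to (\lnot R \land T)) \land (T \to S))), \lnot \lnot T.
  branch 1 (add ((P \to P) \lor ((\lnot P \to (\lnot R \land T)) \land (T \to S))), \lnot T):
    ((P \to P) \lor ((\lnot P \to (\lnot R \land T)) \land (T \to S))): β-rule — branch into (P \to P)  //  ((\lnot P \to (\lnot R \land T)) \land (T \to S)).
      branch 1.1 (add (P \to P)):
        (P \to P): β-rule — branch into \lnot P  //  P.
          branch 1.1.1 (add \lnot P):
            ○ open, literals {P=F, T=F}.
          branch 1.1.2 (add P):
            ○ open, literals {P=T, T=F}.
      branch 1.2 (add ((\lnot P \to (\lnot R \land T)) \land (T \to S))):
        ((\lnot P \to (\lnot R \land T)) \land (T \to S)): α-rule — add (\lnot P \to (\lnot R \land T)), (T \to S).
        (\lnot P \to (\lnot R \land T)): β-rule — branch into \lnot \lnot P  //  (\lnot R \land T).
          branch 1.2.1 (add \lnot \lnot P):
            (T \to S): β-rule — branch into \lnot T  //  S.
              branch 1.2.1.1 (add \lnot T):
                ○ open, literals {P=T, T=F}.
              branch 1.2.1.2 (add S):
                ○ open, literals {P=T, S=T, T=F}.
          branch 1.2.2 (add (\lnot R \land T)):
            (\lnot R \land T): α-rule — add \lnot R, T.
            × closes — contains both T and \lnot T.
  branch 2 (add \lnot ((P \to P) \lor ((\lnot P \to (\lnot R \land T)) \land (T \to S))), \lnot \lnot T):
    \lnot ((P \to P) \lor ((\lnot P \to (\lnot R \land T)) \land (T \to S))): α-rule — add \lnot (P \to P), \lnot ((\lnot P \to (\lnot R \land T)) \land (T \to S)).
    \lnot (P \to P): α-rule — add P, \lnot P.
    × closes — contains both P and \lnot P.
2 branches closed, 4 open.
Each open branch fixes some atoms; the unmentioned ones are free. Counting distinct full assignments: branch {P=F, T=F} (Q, R, S) contributes 8 new; branch {P=T, T=F} (Q, R, S) contributes 8 new; branch {P=T, T=F} (Q, R, S) contributes 0 new; branch {P=T, S=T, T=F} (Q, R) contributes 0 new. Total: 16.

16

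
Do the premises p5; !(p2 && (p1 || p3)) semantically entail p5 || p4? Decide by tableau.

Initial set: {p5; !(p2 && (p1 || p3)); !(p5 || p4)}.
!(p5 || p4): α-rule — add !p5, !p4.
× closes — contains both p5 and !p5.
All 1 branch closes.
Every branch closed, so the premises entail the conclusion.

Yes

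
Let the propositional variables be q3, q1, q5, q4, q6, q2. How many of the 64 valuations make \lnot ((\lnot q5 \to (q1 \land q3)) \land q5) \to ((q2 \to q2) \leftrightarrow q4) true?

48

Initial set: {T (\lnot ((\lnot q5 \to (q1 \land q3)) \land q5) \to ((q2 \to q2) \leftrightarrow q4))}.
T (\lnot ((\lnot q5 \to (q1 \land q3)) \land q5) \to ((q2 \to q2) \leftrightarrow q4)): β-rule — branch into F \lnot ((\lnot q5 \to (q1 \land q3)) \land q5)  //  T ((q2 \to q2) \leftrightarrow q4).
  branch 1 (add F \lnot ((\lnot q5 \to (q1 \land q3)) \land q5)):
    F \lnot ((\lnot q5 \to (q1 \land q3)) \land q5): α-rule — add T (\lnot q5 \to (q1 \land q3)), T q5.
    T (\lnot q5 \to (q1 \land q3)): β-rule — branch into F \lnot q5  //  T (q1 \land q3).
      branch 1.1 (add F \lnot q5):
        ○ open, literals {q5=T}.
      branch 1.2 (add T (q1 \land q3)):
        T (q1 \land q3): α-rule — add T q1, T q3.
        ○ open, literals {q1=T, q3=T, q5=T}.
  branch 2 (add T ((q2 \to q2) \leftrightarrow q4)):
    T ((q2 \to q2) \leftrightarrow q4): β-rule — branch into T (q2 \to q2), T q4  //  F (q2 \to q2), F q4.
      branch 2.1 (add T (q2 \to q2), T q4):
        T (q2 \to q2): β-rule — branch into F q2  //  T q2.
          branch 2.1.1 (add F q2):
            ○ open, literals {q2=F, q4=T}.
          branch 2.1.2 (add T q2):
            ○ open, literals {q2=T, q4=T}.
      branch 2.2 (add F (q2 \to q2), F q4):
        F (q2 \to q2): α-rule — add T q2, F q2.
        × closes — contains both q2 and \lnot q2.
1 branch closed, 4 open.
Each open branch fixes some atoms; the unmentioned ones are free. Counting distinct full assignments: branch {q5=T} (q3, q1, q4, q6, q2) contributes 32 new; branch {q1=T, q3=T, q5=T} (q4, q6, q2) contributes 0 new; branch {q2=F, q4=T} (q3, q1, q5, q6) contributes 8 new; branch {q2=T, q4=T} (q3, q1, q5, q6) contributes 8 new. Total: 48.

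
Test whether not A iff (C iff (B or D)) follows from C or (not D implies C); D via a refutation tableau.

Initial set: {T (C or (not D implies C)); T D; F (not A iff (C iff (B or D)))}.
T (C or (not D implies C)): β-rule — branch into T C  //  T (not D implies C).
  branch 1 (add T C):
    F (not A iff (C iff (B or D))): β-rule — branch into T not A, F (C iff (B or D))  //  F not A, T (C iff (B or D)).
      branch 1.1 (add T not A, F (C iff (B or D))):
        F (C iff (B or D)): β-rule — branch into T C, F (B or D)  //  F C, T (B or D).
          branch 1.1.1 (add T C, F (B or D)):
            F (B or D): α-rule — add F B, F D.
            × closes — contains both D and not D.
          branch 1.1.2 (add F C, T (B or D)):
            × closes — contains both C and not C.
      branch 1.2 (add F not A, T (C iff (B or D))):
        T (C iff (B or D)): β-rule — branch into T C, T (B or D)  //  F C, F (B or D).
          branch 1.2.1 (add T C, T (B or D)):
            T (B or D): β-rule — branch into T B  //  T D.
              branch 1.2.1.1 (add T B):
                ○ open, literals {A=1, B=1, C=1, D=1}.
              branch 1.2.1.2 (add T D):
                ○ open, literals {A=1, C=1, D=1}.
          branch 1.2.2 (add F C, F (B or D)):
            × closes — contains both C and not C.
  branch 2 (add T (not D implies C)):
    F (not A iff (C iff (B or D))): β-rule — branch into T not A, F (C iff (B or D))  //  F not A, T (C iff (B or D)).
      branch 2.1 (add T not A, F (C iff (B or D))):
        T (not D implies C): β-rule — branch into F not D  //  T C.
          branch 2.1.1 (add F not D):
            F (C iff (B or D)): β-rule — branch into T C, F (B or D)  //  F C, T (B or D).
              branch 2.1.1.1 (add T C, F (B or D)):
                F (B or D): α-rule — add F B, F D.
                × closes — contains both D and not D.
              branch 2.1.1.2 (add F C, T (B or D)):
                T (B or D): β-rule — branch into T B  //  T D.
                  branch 2.1.1.2.1 (add T B):
                    ○ open, literals {A=0, B=1, C=0, D=1}.
                  branch 2.1.1.2.2 (add T D):
                    ○ open, literals {A=0, C=0, D=1}.
          branch 2.1.2 (add T C):
            F (C iff (B or D)): β-rule — branch into T C, F (B or D)  //  F C, T (B or D).
              branch 2.1.2.1 (add T C, F (B or D)):
                F (B or D): α-rule — add F B, F D.
                × closes — contains both D and not D.
              branch 2.1.2.2 (add F C, T (B or D)):
                × closes — contains both C and not C.
      branch 2.2 (add F not A, T (C iff (B or D))):
        T (not D implies C): β-rule — branch into F not D  //  T C.
          branch 2.2.1 (add F not D):
            T (C iff (B or D)): β-rule — branch into T C, T (B or D)  //  F C, F (B or D).
              branch 2.2.1.1 (add T C, T (B or D)):
                T (B or D): β-rule — branch into T B  //  T D.
                  branch 2.2.1.1.1 (add T B):
                    ○ open, literals {A=1, B=1, C=1, D=1}.
                  branch 2.2.1.1.2 (add T D):
                    ○ open, literals {A=1, C=1, D=1}.
              branch 2.2.1.2 (add F C, F (B or D)):
                F (B or D): α-rule — add F B, F D.
                × closes — contains both D and not D.
          branch 2.2.2 (add T C):
            T (C iff (B or D)): β-rule — branch into T C, T (B or D)  //  F C, F (B or D).
              branch 2.2.2.1 (add T C, T (B or D)):
                T (B or D): β-rule — branch into T B  //  T D.
                  branch 2.2.2.1.1 (add T B):
                    ○ open, literals {A=1, B=1, C=1, D=1}.
                  branch 2.2.2.1.2 (add T D):
                    ○ open, literals {A=1, C=1, D=1}.
              branch 2.2.2.2 (add F C, F (B or D)):
                × closes — contains both C and not C.
8 branches closed, 8 open.
An open branch gives a countermodel: A=1, B=1, C=1, D=1 (unmentioned atoms arbitrary); the premises hold there but the conclusion fails.

No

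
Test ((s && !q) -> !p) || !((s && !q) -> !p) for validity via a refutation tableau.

Valid

Assume the negation and expand:
Initial set: {!(((s && !q) -> !p) || !((s && !q) -> !p))}.
!(((s && !q) -> !p) || !((s && !q) -> !p)): α-rule — add !((s && !q) -> !p), !!((s && !q) -> !p).
!((s && !q) -> !p): α-rule — add (s && !q), !!p.
(s && !q): α-rule — add s, !q.
!!((s && !q) -> !p): β-rule — branch into !(s && !q)  //  !p.
  branch 1 (add !(s && !q)):
    !(s && !q): β-rule — branch into !s  //  !!q.
      branch 1.1 (add !s):
        × closes — contains both s and !s.
      branch 1.2 (add !!q):
        × closes — contains both q and !q.
  branch 2 (add !p):
    × closes — contains both p and !p.
All 3 branches close.
Every branch closed, so the negation is unsatisfiable and the formula is valid.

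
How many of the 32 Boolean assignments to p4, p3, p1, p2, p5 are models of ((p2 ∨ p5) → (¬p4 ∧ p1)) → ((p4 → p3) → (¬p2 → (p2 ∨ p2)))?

Initial set: {T (((p2 ∨ p5) → (¬p4 ∧ p1)) → ((p4 → p3) → (¬p2 → (p2 ∨ p2))))}.
T (((p2 ∨ p5) → (¬p4 ∧ p1)) → ((p4 → p3) → (¬p2 → (p2 ∨ p2)))): β-rule — branch into F ((p2 ∨ p5) → (¬p4 ∧ p1))  //  T ((p4 → p3) → (¬p2 → (p2 ∨ p2))).
  branch 1 (add F ((p2 ∨ p5) → (¬p4 ∧ p1))):
    F ((p2 ∨ p5) → (¬p4 ∧ p1)): α-rule — add T (p2 ∨ p5), F (¬p4 ∧ p1).
    T (p2 ∨ p5): β-rule — branch into T p2  //  T p5.
      branch 1.1 (add T p2):
        F (¬p4 ∧ p1): β-rule — branch into F ¬p4  //  F p1.
          branch 1.1.1 (add F ¬p4):
            ○ open, literals {p2=T, p4=T}.
          branch 1.1.2 (add F p1):
            ○ open, literals {p1=F, p2=T}.
      branch 1.2 (add T p5):
        F (¬p4 ∧ p1): β-rule — branch into F ¬p4  //  F p1.
          branch 1.2.1 (add F ¬p4):
            ○ open, literals {p4=T, p5=T}.
          branch 1.2.2 (add F p1):
            ○ open, literals {p1=F, p5=T}.
  branch 2 (add T ((p4 → p3) → (¬p2 → (p2 ∨ p2)))):
    T ((p4 → p3) → (¬p2 → (p2 ∨ p2))): β-rule — branch into F (p4 → p3)  //  T (¬p2 → (p2 ∨ p2)).
      branch 2.1 (add F (p4 → p3)):
        F (p4 → p3): α-rule — add T p4, F p3.
        ○ open, literals {p3=F, p4=T}.
      branch 2.2 (add T (¬p2 → (p2 ∨ p2))):
        T (¬p2 → (p2 ∨ p2)): β-rule — branch into F ¬p2  //  T (p2 ∨ p2).
          branch 2.2.1 (add F ¬p2):
            ○ open, literals {p2=T}.
          branch 2.2.2 (add T (p2 ∨ p2)):
            T (p2 ∨ p2): β-rule — branch into T p2  //  T p2.
              branch 2.2.2.1 (add T p2):
                ○ open, literals {p2=T}.
              branch 2.2.2.2 (add T p2):
                ○ open, literals {p2=T}.
0 branches closed, 8 open.
Each open branch fixes some atoms; the unmentioned ones are free. Counting distinct full assignments: branch {p2=T, p4=T} (p3, p1, p5) contributes 8 new; branch {p1=F, p2=T} (p4, p3, p5) contributes 4 new; branch {p4=T, p5=T} (p3, p1, p2) contributes 4 new; branch {p1=F, p5=T} (p4, p3, p2) contributes 2 new; branch {p3=F, p4=T} (p1, p2, p5) contributes 2 new; branch {p2=T} (p4, p3, p1, p5) contributes 4 new; branch {p2=T} (p4, p3, p1, p5) contributes 0 new; branch {p2=T} (p4, p3, p1, p5) contributes 0 new. Total: 24.

24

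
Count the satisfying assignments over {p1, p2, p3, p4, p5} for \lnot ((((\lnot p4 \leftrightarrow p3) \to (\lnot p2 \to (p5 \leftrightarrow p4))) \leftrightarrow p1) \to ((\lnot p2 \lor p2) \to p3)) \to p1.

Initial set: {(\lnot ((((\lnot p4 \leftrightarrow p3) \to (\lnot p2 \to (p5 \leftrightarrow p4))) \leftrightarrow p1) \to ((\lnot p2 \lor p2) \to p3)) \to p1)}.
(\lnot ((((\lnot p4 \leftrightarrow p3) \to (\lnot p2 \to (p5 \leftrightarrow p4))) \leftrightarrow p1) \to ((\lnot p2 \lor p2) \to p3)) \to p1): β-rule — branch into \lnot \lnot ((((\lnot p4 \leftrightarrow p3) \to (\lnot p2 \to (p5 \leftrightarrow p4))) \leftrightarrow p1) \to ((\lnot p2 \lor p2) \to p3))  //  p1.
  branch 1 (add \lnot \lnot ((((\lnot p4 \leftrightarrow p3) \to (\lnot p2 \to (p5 \leftrightarrow p4))) \leftrightarrow p1) \to ((\lnot p2 \lor p2) \to p3))):
    \lnot \lnot ((((\lnot p4 \leftrightarrow p3) \to (\lnot p2 \to (p5 \leftrightarrow p4))) \leftrightarrow p1) \to ((\lnot p2 \lor p2) \to p3)): β-rule — branch into \lnot (((\lnot p4 \leftrightarrow p3) \to (\lnot p2 \to (p5 \leftrightarrow p4))) \leftrightarrow p1)  //  ((\lnot p2 \lor p2) \to p3).
      branch 1.1 (add \lnot (((\lnot p4 \leftrightarrow p3) \to (\lnot p2 \to (p5 \leftrightarrow p4))) \leftrightarrow p1)):
        \lnot (((\lnot p4 \leftrightarrow p3) \to (\lnot p2 \to (p5 \leftrightarrow p4))) \leftrightarrow p1): β-rule — branch into ((\lnot p4 \leftrightarrow p3) \to (\lnot p2 \to (p5 \leftrightarrow p4))), \lnot p1  //  \lnot ((\lnot p4 \leftrightarrow p3) \to (\lnot p2 \to (p5 \leftrightarrow p4))), p1.
          branch 1.1.1 (add ((\lnot p4 \leftrightarrow p3) \to (\lnot p2 \to (p5 \leftrightarrow p4))), \lnot p1):
            ((\lnot p4 \leftrightarrow p3) \to (\lnot p2 \to (p5 \leftrightarrow p4))): β-rule — branch into \lnot (\lnot p4 \leftrightarrow p3)  //  (\lnot p2 \to (p5 \leftrightarrow p4)).
              branch 1.1.1.1 (add \lnot (\lnot p4 \leftrightarrow p3)):
                \lnot (\lnot p4 \leftrightarrow p3): β-rule — branch into \lnot p4, \lnot p3  //  \lnot \lnot p4, p3.
                  branch 1.1.1.1.1 (add \lnot p4, \lnot p3):
                    ○ open, literals {p1=0, p3=0, p4=0}.
                  branch 1.1.1.1.2 (add \lnot \lnot p4, p3):
                    ○ open, literals {p1=0, p3=1, p4=1}.
              branch 1.1.1.2 (add (\lnot p2 \to (p5 \leftrightarrow p4))):
                (\lnot p2 \to (p5 \leftrightarrow p4)): β-rule — branch into \lnot \lnot p2  //  (p5 \leftrightarrow p4).
                  branch 1.1.1.2.1 (add \lnot \lnot p2):
                    ○ open, literals {p1=0, p2=1}.
                  branch 1.1.1.2.2 (add (p5 \leftrightarrow p4)):
                    (p5 \leftrightarrow p4): β-rule — branch into p5, p4  //  \lnot p5, \lnot p4.
                      branch 1.1.1.2.2.1 (add p5, p4):
                        ○ open, literals {p1=0, p4=1, p5=1}.
                      branch 1.1.1.2.2.2 (add \lnot p5, \lnot p4):
                        ○ open, literals {p1=0, p4=0, p5=0}.
          branch 1.1.2 (add \lnot ((\lnot p4 \leftrightarrow p3) \to (\lnot p2 \to (p5 \leftrightarrow p4))), p1):
            \lnot ((\lnot p4 \leftrightarrow p3) \to (\lnot p2 \to (p5 \leftrightarrow p4))): α-rule — add (\lnot p4 \leftrightarrow p3), \lnot (\lnot p2 \to (p5 \leftrightarrow p4)).
            \lnot (\lnot p2 \to (p5 \leftrightarrow p4)): α-rule — add \lnot p2, \lnot (p5 \leftrightarrow p4).
            (\lnot p4 \leftrightarrow p3): β-rule — branch into \lnot p4, p3  //  \lnot \lnot p4, \lnot p3.
              branch 1.1.2.1 (add \lnot p4, p3):
                \lnot (p5 \leftrightarrow p4): β-rule — branch into p5, \lnot p4  //  \lnot p5, p4.
                  branch 1.1.2.1.1 (add p5, \lnot p4):
                    ○ open, literals {p1=1, p2=0, p3=1, p4=0, p5=1}.
                  branch 1.1.2.1.2 (add \lnot p5, p4):
                    × closes — contains both p4 and \lnot p4.
              branch 1.1.2.2 (add \lnot \lnot p4, \lnot p3):
                \lnot (p5 \leftrightarrow p4): β-rule — branch into p5, \lnot p4  //  \lnot p5, p4.
                  branch 1.1.2.2.1 (add p5, \lnot p4):
                    × closes — contains both p4 and \lnot p4.
                  branch 1.1.2.2.2 (add \lnot p5, p4):
                    ○ open, literals {p1=1, p2=0, p3=0, p4=1, p5=0}.
      branch 1.2 (add ((\lnot p2 \lor p2) \to p3)):
        ((\lnot p2 \lor p2) \to p3): β-rule — branch into \lnot (\lnot p2 \lor p2)  //  p3.
          branch 1.2.1 (add \lnot (\lnot p2 \lor p2)):
            \lnot (\lnot p2 \lor p2): α-rule — add \lnot \lnot p2, \lnot p2.
            × closes — contains both p2 and \lnot p2.
          branch 1.2.2 (add p3):
            ○ open, literals {p3=1}.
  branch 2 (add p1):
    ○ open, literals {p1=1}.
3 branches closed, 9 open.
Each open branch fixes some atoms; the unmentioned ones are free. Counting distinct full assignments: branch {p1=0, p3=0, p4=0} (p2, p5) contributes 4 new; branch {p1=0, p3=1, p4=1} (p2, p5) contributes 4 new; branch {p1=0, p2=1} (p3, p4, p5) contributes 4 new; branch {p1=0, p4=1, p5=1} (p2, p3) contributes 1 new; branch {p1=0, p4=0, p5=0} (p2, p3) contributes 1 new; branch {p1=1, p2=0, p3=1, p4=0, p5=1} (none free) contributes 1 new; branch {p1=1, p2=0, p3=0, p4=1, p5=0} (none free) contributes 1 new; branch {p3=1} (p1, p2, p4, p5) contributes 8 new; branch {p1=1} (p2, p3, p4, p5) contributes 7 new. Total: 31.

31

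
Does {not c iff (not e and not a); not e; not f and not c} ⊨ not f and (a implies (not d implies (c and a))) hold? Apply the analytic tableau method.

Initial set: {(not c iff (not e and not a)); not e; (not f and not c); not (not f and (a implies (not d implies (c and a))))}.
(not f and not c): α-rule — add not f, not c.
(not c iff (not e and not a)): β-rule — branch into not c, (not e and not a)  //  not not c, not (not e and not a).
  branch 1 (add not c, (not e and not a)):
    (not e and not a): α-rule — add not e, not a.
    not (not f and (a implies (not d implies (c and a)))): β-rule — branch into not not f  //  not (a implies (not d implies (c and a))).
      branch 1.1 (add not not f):
        × closes — contains both f and not f.
      branch 1.2 (add not (a implies (not d implies (c and a)))):
        not (a implies (not d implies (c and a))): α-rule — add a, not (not d implies (c and a)).
        × closes — contains both a and not a.
  branch 2 (add not not c, not (not e and not a)):
    × closes — contains both c and not c.
All 3 branches close.
Every branch closed, so the premises entail the conclusion.

Yes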